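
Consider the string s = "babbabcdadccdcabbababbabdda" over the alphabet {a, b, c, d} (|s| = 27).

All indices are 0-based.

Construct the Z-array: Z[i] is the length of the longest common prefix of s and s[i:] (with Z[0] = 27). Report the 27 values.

Z[0]=27
i=1: fresh scan; Z[1]=0
i=2: fresh scan; Z[2]=1 extend→box=[2,3)
i=3: fresh scan; Z[3]=3 extend→box=[3,6)
i=4: min(r-i=2, Z[1]=0)=0; Z[4]=0
i=5: min(r-i=1, Z[2]=1)=1; Z[5]=1
i=6: fresh scan; Z[6]=0
i=7: fresh scan; Z[7]=0
i=8: fresh scan; Z[8]=0
i=9: fresh scan; Z[9]=0
i=10: fresh scan; Z[10]=0
i=11: fresh scan; Z[11]=0
i=12: fresh scan; Z[12]=0
i=13: fresh scan; Z[13]=0
i=14: fresh scan; Z[14]=0
i=15: fresh scan; Z[15]=1 extend→box=[15,16)
i=16: fresh scan; Z[16]=3 extend→box=[16,19)
i=17: min(r-i=2, Z[1]=0)=0; Z[17]=0
i=18: min(r-i=1, Z[2]=1)=1; Z[18]=6 extend→box=[18,24)
i=19: min(r-i=5, Z[1]=0)=0; Z[19]=0
i=20: min(r-i=4, Z[2]=1)=1; Z[20]=1
i=21: min(r-i=3, Z[3]=3)=3; Z[21]=3
i=22: min(r-i=2, Z[4]=0)=0; Z[22]=0
i=23: min(r-i=1, Z[5]=1)=1; Z[23]=1
i=24: fresh scan; Z[24]=0
i=25: fresh scan; Z[25]=0
i=26: fresh scan; Z[26]=0

[27, 0, 1, 3, 0, 1, 0, 0, 0, 0, 0, 0, 0, 0, 0, 1, 3, 0, 6, 0, 1, 3, 0, 1, 0, 0, 0]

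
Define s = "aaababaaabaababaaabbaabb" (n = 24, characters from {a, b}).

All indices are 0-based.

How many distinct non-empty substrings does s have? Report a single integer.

217

sorted suffixes:
  #0 SA[0]=6  'aaabaababaaabbaabb'
  #1 SA[1]=0  'aaababaaabaababaaabbaabb'
  #2 SA[2]=15  'aaabbaabb'
  #3 SA[3]=7  'aabaababaaabbaabb'
  #4 SA[4]=1  'aababaaabaababaaabbaabb'
  #5 SA[5]=10  'aababaaabbaabb'
  #6 SA[6]=20  'aabb'
  #7 SA[7]=16  'aabbaabb'
  #8 SA[8]=4  'abaaabaababaaabbaabb'
  #9 SA[9]=13  'abaaabbaabb'
  #10 SA[10]=8  'abaababaaabbaabb'
  #11 SA[11]=2  'ababaaabaababaaabbaabb'
  #12 SA[12]=11  'ababaaabbaabb'
  #13 SA[13]=21  'abb'
  #14 SA[14]=17  'abbaabb'
  #15 SA[15]=23  'b'
  #16 SA[16]=5  'baaabaababaaabbaabb'
  #17 SA[17]=14  'baaabbaabb'
  #18 SA[18]=9  'baababaaabbaabb'
  #19 SA[19]=19  'baabb'
  #20 SA[20]=3  'babaaabaababaaabbaabb'
  #21 SA[21]=12  'babaaabbaabb'
  #22 SA[22]=22  'bb'
  #23 SA[23]=18  'bbaabb'

SA = [6, 0, 15, 7, 1, 10, 20, 16, 4, 13, 8, 2, 11, 21, 17, 23, 5, 14, 9, 19, 3, 12, 22, 18]
[i] adj suffixes → lcp
  [1] 6/0 → 5 ('aaaba')
  [2] 0/15 → 4 ('aaab')
  [3] 15/7 → 2 ('aa')
  [4] 7/1 → 4 ('aaba')
  [5] 1/10 → 9 ('aababaaab')
  [6] 10/20 → 3 ('aab')
  [7] 20/16 → 4 ('aabb')
  [8] 16/4 → 1 ('a')
  [9] 4/13 → 6 ('abaaab')
  [10] 13/8 → 4 ('abaa')
  [11] 8/2 → 3 ('aba')
  [12] 2/11 → 8 ('ababaaab')
  [13] 11/21 → 2 ('ab')
  [14] 21/17 → 3 ('abb')
  [15] 17/23 → 0 ('')
  [16] 23/5 → 1 ('b')
  [17] 5/14 → 5 ('baaab')
  [18] 14/9 → 3 ('baa')
  [19] 9/19 → 4 ('baab')
  [20] 19/3 → 2 ('ba')
  [21] 3/12 → 7 ('babaaab')
  [22] 12/22 → 1 ('b')
  [23] 22/18 → 2 ('bb')

n(n+1)/2 = 24·25/2 = 300
Σ LCP = 0 + 5 + 4 + 2 + 4 + 9 + 3 + 4 + 1 + 6 + 4 + 3 + 8 + 2 + 3 + 0 + 1 + 5 + 3 + 4 + 2 + 7 + 1 + 2 = 83
distinct = 300 − 83 = 217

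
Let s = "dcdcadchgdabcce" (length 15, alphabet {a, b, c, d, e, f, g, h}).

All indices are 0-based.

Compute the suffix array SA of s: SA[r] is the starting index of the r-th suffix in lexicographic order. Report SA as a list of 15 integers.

[10, 4, 11, 3, 12, 1, 13, 6, 9, 2, 0, 5, 14, 8, 7]

sorted suffixes:
  #0 SA[0]=10  'abcce'
  #1 SA[1]=4  'adchgdabcce'
  #2 SA[2]=11  'bcce'
  #3 SA[3]=3  'cadchgdabcce'
  #4 SA[4]=12  'cce'
  #5 SA[5]=1  'cdcadchgdabcce'
  #6 SA[6]=13  'ce'
  #7 SA[7]=6  'chgdabcce'
  #8 SA[8]=9  'dabcce'
  #9 SA[9]=2  'dcadchgdabcce'
  #10 SA[10]=0  'dcdcadchgdabcce'
  #11 SA[11]=5  'dchgdabcce'
  #12 SA[12]=14  'e'
  #13 SA[13]=8  'gdabcce'
  #14 SA[14]=7  'hgdabcce'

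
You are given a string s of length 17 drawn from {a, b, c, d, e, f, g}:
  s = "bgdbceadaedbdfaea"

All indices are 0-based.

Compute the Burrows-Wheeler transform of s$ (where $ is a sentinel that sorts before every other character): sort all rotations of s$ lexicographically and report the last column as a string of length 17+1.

rank  rotation            last
    0  $bgdbceadaedbdfaea  a
    1  a$bgdbceadaedbdfae  e
    2  adaedbdfaea$bgdbce  e
    3  aea$bgdbceadaedbdf  f
    4  aedbdfaea$bgdbcead  d
    5  bceadaedbdfaea$bgd  d
    6  bdfaea$bgdbceadaed  d
    7  bgdbceadaedbdfaea$  $
    8  ceadaedbdfaea$bgdb  b
    9  daedbdfaea$bgdbcea  a
   10  dbceadaedbdfaea$bg  g
   11  dbdfaea$bgdbceadae  e
   12  dfaea$bgdbceadaedb  b
   13  ea$bgdbceadaedbdfa  a
   14  eadaedbdfaea$bgdbc  c
   15  edbdfaea$bgdbceada  a
   16  faea$bgdbceadaedbd  d
   17  gdbceadaedbdfaea$b  b

aeefddd$bagebacadb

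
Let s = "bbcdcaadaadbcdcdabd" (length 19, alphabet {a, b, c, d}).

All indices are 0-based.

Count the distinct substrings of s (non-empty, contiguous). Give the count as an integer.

164

rank→(start, suffix):
  0 → (5, 'aadaadbcdcdabd')
  1 → (8, 'aadbcdcdabd')
  2 → (16, 'abd')
  3 → (6, 'adaadbcdcdabd')
  4 → (9, 'adbcdcdabd')
  5 → (0, 'bbcdcaadaadbcdcdabd')
  6 → (1, 'bcdcaadaadbcdcdabd')
  7 → (11, 'bcdcdabd')
  8 → (17, 'bd')
  9 → (4, 'caadaadbcdcdabd')
  10 → (14, 'cdabd')
  11 → (2, 'cdcaadaadbcdcdabd')
  12 → (12, 'cdcdabd')
  13 → (18, 'd')
  14 → (7, 'daadbcdcdabd')
  15 → (15, 'dabd')
  16 → (10, 'dbcdcdabd')
  17 → (3, 'dcaadaadbcdcdabd')
  18 → (13, 'dcdabd')

SA = [5, 8, 16, 6, 9, 0, 1, 11, 17, 4, 14, 2, 12, 18, 7, 15, 10, 3, 13]
[i] adj suffixes → lcp
  [1] 5/8 → 3 ('aad')
  [2] 8/16 → 1 ('a')
  [3] 16/6 → 1 ('a')
  [4] 6/9 → 2 ('ad')
  [5] 9/0 → 0 ('')
  [6] 0/1 → 1 ('b')
  [7] 1/11 → 4 ('bcdc')
  [8] 11/17 → 1 ('b')
  [9] 17/4 → 0 ('')
  [10] 4/14 → 1 ('c')
  [11] 14/2 → 2 ('cd')
  [12] 2/12 → 3 ('cdc')
  [13] 12/18 → 0 ('')
  [14] 18/7 → 1 ('d')
  [15] 7/15 → 2 ('da')
  [16] 15/10 → 1 ('d')
  [17] 10/3 → 1 ('d')
  [18] 3/13 → 2 ('dc')

n(n+1)/2 = 19·20/2 = 190
Σ LCP = 0 + 3 + 1 + 1 + 2 + 0 + 1 + 4 + 1 + 0 + 1 + 2 + 3 + 0 + 1 + 2 + 1 + 1 + 2 = 26
distinct = 190 − 26 = 164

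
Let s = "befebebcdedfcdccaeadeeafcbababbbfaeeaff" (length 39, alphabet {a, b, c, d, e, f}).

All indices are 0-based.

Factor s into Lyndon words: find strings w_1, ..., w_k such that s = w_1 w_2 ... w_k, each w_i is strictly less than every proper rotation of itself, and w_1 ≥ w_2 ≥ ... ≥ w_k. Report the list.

["befe", "be", "bcdedfcdcc", "ae", "adeeafcb", "ababbbfaeeaff"]

emit factor 1: 'befe' (i=0, period=4)
emit factor 2: 'be' (i=4, period=2)
emit factor 3: 'bcdedfcdcc' (i=6, period=10)
emit factor 4: 'ae' (i=16, period=2)
emit factor 5: 'adeeafcb' (i=18, period=8)
emit factor 6: 'ababbbfaeeaff' (i=26, period=13)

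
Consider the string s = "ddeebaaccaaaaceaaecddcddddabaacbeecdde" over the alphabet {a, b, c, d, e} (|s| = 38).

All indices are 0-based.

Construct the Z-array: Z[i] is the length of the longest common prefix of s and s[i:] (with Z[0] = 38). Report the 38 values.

Z[0]=38
i=1: i≥r, start 0; Z[1]=1 scan→box=[1,2)
i=2: i≥r, start 0; Z[2]=0
i=3: i≥r, start 0; Z[3]=0
i=4: i≥r, start 0; Z[4]=0
i=5: i≥r, start 0; Z[5]=0
i=6: i≥r, start 0; Z[6]=0
i=7: i≥r, start 0; Z[7]=0
i=8: i≥r, start 0; Z[8]=0
i=9: i≥r, start 0; Z[9]=0
i=10: i≥r, start 0; Z[10]=0
i=11: i≥r, start 0; Z[11]=0
i=12: i≥r, start 0; Z[12]=0
i=13: i≥r, start 0; Z[13]=0
i=14: i≥r, start 0; Z[14]=0
i=15: i≥r, start 0; Z[15]=0
i=16: i≥r, start 0; Z[16]=0
i=17: i≥r, start 0; Z[17]=0
i=18: i≥r, start 0; Z[18]=0
i=19: i≥r, start 0; Z[19]=2 scan→box=[19,21)
i=20: min(r-i=1, Z[1]=1)=1; Z[20]=1
i=21: i≥r, start 0; Z[21]=0
i=22: i≥r, start 0; Z[22]=2 scan→box=[22,24)
i=23: min(r-i=1, Z[1]=1)=1; Z[23]=2 scan→box=[23,25)
i=24: min(r-i=1, Z[1]=1)=1; Z[24]=2 scan→box=[24,26)
i=25: min(r-i=1, Z[1]=1)=1; Z[25]=1
i=26: i≥r, start 0; Z[26]=0
i=27: i≥r, start 0; Z[27]=0
i=28: i≥r, start 0; Z[28]=0
i=29: i≥r, start 0; Z[29]=0
i=30: i≥r, start 0; Z[30]=0
i=31: i≥r, start 0; Z[31]=0
i=32: i≥r, start 0; Z[32]=0
i=33: i≥r, start 0; Z[33]=0
i=34: i≥r, start 0; Z[34]=0
i=35: i≥r, start 0; Z[35]=3 scan→box=[35,38)
i=36: min(r-i=2, Z[1]=1)=1; Z[36]=1
i=37: min(r-i=1, Z[2]=0)=0; Z[37]=0

[38, 1, 0, 0, 0, 0, 0, 0, 0, 0, 0, 0, 0, 0, 0, 0, 0, 0, 0, 2, 1, 0, 2, 2, 2, 1, 0, 0, 0, 0, 0, 0, 0, 0, 0, 3, 1, 0]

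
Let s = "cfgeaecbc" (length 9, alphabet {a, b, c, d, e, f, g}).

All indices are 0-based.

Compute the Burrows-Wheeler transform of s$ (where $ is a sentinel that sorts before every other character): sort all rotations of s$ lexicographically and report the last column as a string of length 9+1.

rank  rotation    last
    0  $cfgeaecbc  c
    1  aecbc$cfge  e
    2  bc$cfgeaec  c
    3  c$cfgeaecb  b
    4  cbc$cfgeae  e
    5  cfgeaecbc$  $
    6  eaecbc$cfg  g
    7  ecbc$cfgea  a
    8  fgeaecbc$c  c
    9  geaecbc$cf  f

cecbe$gacf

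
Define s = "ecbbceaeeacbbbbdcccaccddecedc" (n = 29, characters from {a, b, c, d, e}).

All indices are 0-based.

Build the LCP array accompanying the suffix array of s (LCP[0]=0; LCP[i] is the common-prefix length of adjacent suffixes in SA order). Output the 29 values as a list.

[0, 2, 1, 0, 3, 2, 2, 1, 1, 0, 1, 1, 3, 1, 2, 2, 1, 1, 2, 0, 2, 1, 1, 0, 2, 1, 2, 1, 1]

sorted suffixes:
  #0 SA[0]=9  'acbbbbdcccaccddecedc'
  #1 SA[1]=19  'accddecedc'
  #2 SA[2]=6  'aeeacbbbbdcccaccddecedc'
  #3 SA[3]=11  'bbbbdcccaccddecedc'
  #4 SA[4]=12  'bbbdcccaccddecedc'
  #5 SA[5]=2  'bbceaeeacbbbbdcccaccddecedc'
  #6 SA[6]=13  'bbdcccaccddecedc'
  #7 SA[7]=3  'bceaeeacbbbbdcccaccddecedc'
  #8 SA[8]=14  'bdcccaccddecedc'
  #9 SA[9]=28  'c'
  #10 SA[10]=18  'caccddecedc'
  #11 SA[11]=10  'cbbbbdcccaccddecedc'
  #12 SA[12]=1  'cbbceaeeacbbbbdcccaccddecedc'
  #13 SA[13]=17  'ccaccddecedc'
  #14 SA[14]=16  'cccaccddecedc'
  #15 SA[15]=20  'ccddecedc'
  #16 SA[16]=21  'cddecedc'
  #17 SA[17]=4  'ceaeeacbbbbdcccaccddecedc'
  #18 SA[18]=25  'cedc'
  #19 SA[19]=27  'dc'
  #20 SA[20]=15  'dcccaccddecedc'
  #21 SA[21]=22  'ddecedc'
  #22 SA[22]=23  'decedc'
  #23 SA[23]=8  'eacbbbbdcccaccddecedc'
  #24 SA[24]=5  'eaeeacbbbbdcccaccddecedc'
  #25 SA[25]=0  'ecbbceaeeacbbbbdcccaccddecedc'
  #26 SA[26]=24  'ecedc'
  #27 SA[27]=26  'edc'
  #28 SA[28]=7  'eeacbbbbdcccaccddecedc'

SA = [9, 19, 6, 11, 12, 2, 13, 3, 14, 28, 18, 10, 1, 17, 16, 20, 21, 4, 25, 27, 15, 22, 23, 8, 5, 0, 24, 26, 7]
[i] adj suffixes → lcp
  [1] 9/19 → 2 ('ac')
  [2] 19/6 → 1 ('a')
  [3] 6/11 → 0 ('')
  [4] 11/12 → 3 ('bbb')
  [5] 12/2 → 2 ('bb')
  [6] 2/13 → 2 ('bb')
  [7] 13/3 → 1 ('b')
  [8] 3/14 → 1 ('b')
  [9] 14/28 → 0 ('')
  [10] 28/18 → 1 ('c')
  [11] 18/10 → 1 ('c')
  [12] 10/1 → 3 ('cbb')
  [13] 1/17 → 1 ('c')
  [14] 17/16 → 2 ('cc')
  [15] 16/20 → 2 ('cc')
  [16] 20/21 → 1 ('c')
  [17] 21/4 → 1 ('c')
  [18] 4/25 → 2 ('ce')
  [19] 25/27 → 0 ('')
  [20] 27/15 → 2 ('dc')
  [21] 15/22 → 1 ('d')
  [22] 22/23 → 1 ('d')
  [23] 23/8 → 0 ('')
  [24] 8/5 → 2 ('ea')
  [25] 5/0 → 1 ('e')
  [26] 0/24 → 2 ('ec')
  [27] 24/26 → 1 ('e')
  [28] 26/7 → 1 ('e')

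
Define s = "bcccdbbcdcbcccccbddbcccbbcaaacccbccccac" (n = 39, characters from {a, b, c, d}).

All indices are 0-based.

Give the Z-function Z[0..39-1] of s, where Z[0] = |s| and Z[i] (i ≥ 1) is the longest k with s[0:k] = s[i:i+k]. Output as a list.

Z[0]=39
i=1: fresh scan; Z[1]=0
i=2: fresh scan; Z[2]=0
i=3: fresh scan; Z[3]=0
i=4: fresh scan; Z[4]=0
i=5: fresh scan; Z[5]=1 scan→box=[5,6)
i=6: fresh scan; Z[6]=2 scan→box=[6,8)
i=7: min(r-i=1, Z[1]=0)=0; Z[7]=0
i=8: fresh scan; Z[8]=0
i=9: fresh scan; Z[9]=0
i=10: fresh scan; Z[10]=4 scan→box=[10,14)
i=11: min(r-i=3, Z[1]=0)=0; Z[11]=0
i=12: min(r-i=2, Z[2]=0)=0; Z[12]=0
i=13: min(r-i=1, Z[3]=0)=0; Z[13]=0
i=14: fresh scan; Z[14]=0
i=15: fresh scan; Z[15]=0
i=16: fresh scan; Z[16]=1 scan→box=[16,17)
i=17: fresh scan; Z[17]=0
i=18: fresh scan; Z[18]=0
i=19: fresh scan; Z[19]=4 scan→box=[19,23)
i=20: min(r-i=3, Z[1]=0)=0; Z[20]=0
i=21: min(r-i=2, Z[2]=0)=0; Z[21]=0
i=22: min(r-i=1, Z[3]=0)=0; Z[22]=0
i=23: fresh scan; Z[23]=1 scan→box=[23,24)
i=24: fresh scan; Z[24]=2 scan→box=[24,26)
i=25: min(r-i=1, Z[1]=0)=0; Z[25]=0
i=26: fresh scan; Z[26]=0
i=27: fresh scan; Z[27]=0
i=28: fresh scan; Z[28]=0
i=29: fresh scan; Z[29]=0
i=30: fresh scan; Z[30]=0
i=31: fresh scan; Z[31]=0
i=32: fresh scan; Z[32]=4 scan→box=[32,36)
i=33: min(r-i=3, Z[1]=0)=0; Z[33]=0
i=34: min(r-i=2, Z[2]=0)=0; Z[34]=0
i=35: min(r-i=1, Z[3]=0)=0; Z[35]=0
i=36: fresh scan; Z[36]=0
i=37: fresh scan; Z[37]=0
i=38: fresh scan; Z[38]=0

[39, 0, 0, 0, 0, 1, 2, 0, 0, 0, 4, 0, 0, 0, 0, 0, 1, 0, 0, 4, 0, 0, 0, 1, 2, 0, 0, 0, 0, 0, 0, 0, 4, 0, 0, 0, 0, 0, 0]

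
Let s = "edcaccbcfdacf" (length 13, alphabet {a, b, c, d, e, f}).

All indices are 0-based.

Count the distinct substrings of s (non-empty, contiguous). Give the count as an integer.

82

rank | idx | suffix
   0 |   3 | accbcfdacf
   1 |  10 | acf
   2 |   6 | bcfdacf
   3 |   2 | caccbcfdacf
   4 |   5 | cbcfdacf
   5 |   4 | ccbcfdacf
   6 |  11 | cf
   7 |   7 | cfdacf
   8 |   9 | dacf
   9 |   1 | dcaccbcfdacf
  10 |   0 | edcaccbcfdacf
  11 |  12 | f
  12 |   8 | fdacf

SA = [3, 10, 6, 2, 5, 4, 11, 7, 9, 1, 0, 12, 8]
i: (SA[i-1],SA[i]) lcp shared
  1: (3,10) 2 'ac'
  2: (10,6) 0 ''
  3: (6,2) 0 ''
  4: (2,5) 1 'c'
  5: (5,4) 1 'c'
  6: (4,11) 1 'c'
  7: (11,7) 2 'cf'
  8: (7,9) 0 ''
  9: (9,1) 1 'd'
  10: (1,0) 0 ''
  11: (0,12) 0 ''
  12: (12,8) 1 'f'

n(n+1)/2 = 13·14/2 = 91
Σ LCP = 0 + 2 + 0 + 0 + 1 + 1 + 1 + 2 + 0 + 1 + 0 + 0 + 1 = 9
distinct = 91 − 9 = 82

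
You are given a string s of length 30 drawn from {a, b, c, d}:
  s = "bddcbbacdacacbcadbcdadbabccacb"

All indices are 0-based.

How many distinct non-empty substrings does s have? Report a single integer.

rank | idx | suffix
   0 |  23 | abccacb
   1 |   9 | acacbcadbcdadbabccacb
   2 |  27 | acb
   3 |  11 | acbcadbcdadbabccacb
   4 |   6 | acdacacbcadbcdadbabccacb
   5 |  20 | adbabccacb
   6 |  15 | adbcdadbabccacb
   7 |  29 | b
   8 |  22 | babccacb
   9 |   5 | bacdacacbcadbcdadbabccacb
  10 |   4 | bbacdacacbcadbcdadbabccacb
  11 |  13 | bcadbcdadbabccacb
  12 |  24 | bccacb
  13 |  17 | bcdadbabccacb
  14 |   0 | bddcbbacdacacbcadbcdadbabccacb
  15 |  26 | cacb
  16 |  10 | cacbcadbcdadbabccacb
  17 |  14 | cadbcdadbabccacb
  18 |  28 | cb
  19 |   3 | cbbacdacacbcadbcdadbabccacb
  20 |  12 | cbcadbcdadbabccacb
  21 |  25 | ccacb
  22 |   7 | cdacacbcadbcdadbabccacb
  23 |  18 | cdadbabccacb
  24 |   8 | dacacbcadbcdadbabccacb
  25 |  19 | dadbabccacb
  26 |  21 | dbabccacb
  27 |  16 | dbcdadbabccacb
  28 |   2 | dcbbacdacacbcadbcdadbabccacb
  29 |   1 | ddcbbacdacacbcadbcdadbabccacb

SA = [23, 9, 27, 11, 6, 20, 15, 29, 22, 5, 4, 13, 24, 17, 0, 26, 10, 14, 28, 3, 12, 25, 7, 18, 8, 19, 21, 16, 2, 1]
i: (SA[i-1],SA[i]) lcp shared
  1: (23,9) 1 'a'
  2: (9,27) 2 'ac'
  3: (27,11) 3 'acb'
  4: (11,6) 2 'ac'
  5: (6,20) 1 'a'
  6: (20,15) 3 'adb'
  7: (15,29) 0 ''
  8: (29,22) 1 'b'
  9: (22,5) 2 'ba'
  10: (5,4) 1 'b'
  11: (4,13) 1 'b'
  12: (13,24) 2 'bc'
  13: (24,17) 2 'bc'
  14: (17,0) 1 'b'
  15: (0,26) 0 ''
  16: (26,10) 4 'cacb'
  17: (10,14) 2 'ca'
  18: (14,28) 1 'c'
  19: (28,3) 2 'cb'
  20: (3,12) 2 'cb'
  21: (12,25) 1 'c'
  22: (25,7) 1 'c'
  23: (7,18) 3 'cda'
  24: (18,8) 0 ''
  25: (8,19) 2 'da'
  26: (19,21) 1 'd'
  27: (21,16) 2 'db'
  28: (16,2) 1 'd'
  29: (2,1) 1 'd'

n(n+1)/2 = 30·31/2 = 465
Σ LCP = 0 + 1 + 2 + 3 + 2 + 1 + 3 + 0 + 1 + 2 + 1 + 1 + 2 + 2 + 1 + 0 + 4 + 2 + 1 + 2 + 2 + 1 + 1 + 3 + 0 + 2 + 1 + 2 + 1 + 1 = 45
distinct = 465 − 45 = 420

420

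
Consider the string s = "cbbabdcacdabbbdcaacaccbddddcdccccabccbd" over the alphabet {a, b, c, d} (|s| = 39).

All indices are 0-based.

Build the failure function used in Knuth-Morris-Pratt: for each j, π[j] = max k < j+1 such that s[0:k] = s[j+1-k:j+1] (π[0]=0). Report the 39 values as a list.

π[0] = 0
j=1 s[j]='b': π[1]=0 (border '')
j=2 s[j]='b': π[2]=0 (border '')
j=3 s[j]='a': π[3]=0 (border '')
j=4 s[j]='b': π[4]=0 (border '')
j=5 s[j]='d': π[5]=0 (border '')
j=6 s[j]='c': π[6]=1 (border 'c')
j=7 s[j]='a': k: 1→0; π[7]=0 (border '')
j=8 s[j]='c': π[8]=1 (border 'c')
j=9 s[j]='d': k: 1→0; π[9]=0 (border '')
j=10 s[j]='a': π[10]=0 (border '')
j=11 s[j]='b': π[11]=0 (border '')
j=12 s[j]='b': π[12]=0 (border '')
j=13 s[j]='b': π[13]=0 (border '')
j=14 s[j]='d': π[14]=0 (border '')
j=15 s[j]='c': π[15]=1 (border 'c')
j=16 s[j]='a': k: 1→0; π[16]=0 (border '')
j=17 s[j]='a': π[17]=0 (border '')
j=18 s[j]='c': π[18]=1 (border 'c')
j=19 s[j]='a': k: 1→0; π[19]=0 (border '')
j=20 s[j]='c': π[20]=1 (border 'c')
j=21 s[j]='c': k: 1→0; π[21]=1 (border 'c')
j=22 s[j]='b': π[22]=2 (border 'cb')
j=23 s[j]='d': k: 2→0; π[23]=0 (border '')
j=24 s[j]='d': π[24]=0 (border '')
j=25 s[j]='d': π[25]=0 (border '')
j=26 s[j]='d': π[26]=0 (border '')
j=27 s[j]='c': π[27]=1 (border 'c')
j=28 s[j]='d': k: 1→0; π[28]=0 (border '')
j=29 s[j]='c': π[29]=1 (border 'c')
j=30 s[j]='c': k: 1→0; π[30]=1 (border 'c')
j=31 s[j]='c': k: 1→0; π[31]=1 (border 'c')
j=32 s[j]='c': k: 1→0; π[32]=1 (border 'c')
j=33 s[j]='a': k: 1→0; π[33]=0 (border '')
j=34 s[j]='b': π[34]=0 (border '')
j=35 s[j]='c': π[35]=1 (border 'c')
j=36 s[j]='c': k: 1→0; π[36]=1 (border 'c')
j=37 s[j]='b': π[37]=2 (border 'cb')
j=38 s[j]='d': k: 2→0; π[38]=0 (border '')

[0, 0, 0, 0, 0, 0, 1, 0, 1, 0, 0, 0, 0, 0, 0, 1, 0, 0, 1, 0, 1, 1, 2, 0, 0, 0, 0, 1, 0, 1, 1, 1, 1, 0, 0, 1, 1, 2, 0]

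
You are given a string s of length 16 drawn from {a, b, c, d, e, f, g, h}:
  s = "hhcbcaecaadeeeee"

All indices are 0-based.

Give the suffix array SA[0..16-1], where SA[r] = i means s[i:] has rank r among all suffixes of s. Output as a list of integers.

[8, 9, 5, 3, 7, 4, 2, 10, 15, 6, 14, 13, 12, 11, 1, 0]

rank→(start, suffix):
  0 → (8, 'aadeeeee')
  1 → (9, 'adeeeee')
  2 → (5, 'aecaadeeeee')
  3 → (3, 'bcaecaadeeeee')
  4 → (7, 'caadeeeee')
  5 → (4, 'caecaadeeeee')
  6 → (2, 'cbcaecaadeeeee')
  7 → (10, 'deeeee')
  8 → (15, 'e')
  9 → (6, 'ecaadeeeee')
  10 → (14, 'ee')
  11 → (13, 'eee')
  12 → (12, 'eeee')
  13 → (11, 'eeeee')
  14 → (1, 'hcbcaecaadeeeee')
  15 → (0, 'hhcbcaecaadeeeee')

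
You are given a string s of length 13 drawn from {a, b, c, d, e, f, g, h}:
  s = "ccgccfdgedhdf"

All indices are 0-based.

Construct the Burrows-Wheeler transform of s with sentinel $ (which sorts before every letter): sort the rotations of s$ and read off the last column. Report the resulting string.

rank  rotation        last
    0  $ccgccfdgedhdf  f
    1  ccfdgedhdf$ccg  g
    2  ccgccfdgedhdf$  $
    3  cfdgedhdf$ccgc  c
    4  cgccfdgedhdf$c  c
    5  df$ccgccfdgedh  h
    6  dgedhdf$ccgccf  f
    7  dhdf$ccgccfdge  e
    8  edhdf$ccgccfdg  g
    9  f$ccgccfdgedhd  d
   10  fdgedhdf$ccgcc  c
   11  gccfdgedhdf$cc  c
   12  gedhdf$ccgccfd  d
   13  hdf$ccgccfdged  d

fg$cchfegdccdd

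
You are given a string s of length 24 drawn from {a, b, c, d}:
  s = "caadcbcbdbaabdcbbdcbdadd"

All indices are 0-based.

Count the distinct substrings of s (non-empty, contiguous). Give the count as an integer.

265

sorted suffixes:
  #0 SA[0]=10  'aabdcbbdcbdadd'
  #1 SA[1]=1  'aadcbcbdbaabdcbbdcbdadd'
  #2 SA[2]=11  'abdcbbdcbdadd'
  #3 SA[3]=2  'adcbcbdbaabdcbbdcbdadd'
  #4 SA[4]=21  'add'
  #5 SA[5]=9  'baabdcbbdcbdadd'
  #6 SA[6]=15  'bbdcbdadd'
  #7 SA[7]=5  'bcbdbaabdcbbdcbdadd'
  #8 SA[8]=19  'bdadd'
  #9 SA[9]=7  'bdbaabdcbbdcbdadd'
  #10 SA[10]=12  'bdcbbdcbdadd'
  #11 SA[11]=16  'bdcbdadd'
  #12 SA[12]=0  'caadcbcbdbaabdcbbdcbdadd'
  #13 SA[13]=14  'cbbdcbdadd'
  #14 SA[14]=4  'cbcbdbaabdcbbdcbdadd'
  #15 SA[15]=18  'cbdadd'
  #16 SA[16]=6  'cbdbaabdcbbdcbdadd'
  #17 SA[17]=23  'd'
  #18 SA[18]=20  'dadd'
  #19 SA[19]=8  'dbaabdcbbdcbdadd'
  #20 SA[20]=13  'dcbbdcbdadd'
  #21 SA[21]=3  'dcbcbdbaabdcbbdcbdadd'
  #22 SA[22]=17  'dcbdadd'
  #23 SA[23]=22  'dd'

SA = [10, 1, 11, 2, 21, 9, 15, 5, 19, 7, 12, 16, 0, 14, 4, 18, 6, 23, 20, 8, 13, 3, 17, 22]
i: (SA[i-1],SA[i]) lcp shared
  1: (10,1) 2 'aa'
  2: (1,11) 1 'a'
  3: (11,2) 1 'a'
  4: (2,21) 2 'ad'
  5: (21,9) 0 ''
  6: (9,15) 1 'b'
  7: (15,5) 1 'b'
  8: (5,19) 1 'b'
  9: (19,7) 2 'bd'
  10: (7,12) 2 'bd'
  11: (12,16) 4 'bdcb'
  12: (16,0) 0 ''
  13: (0,14) 1 'c'
  14: (14,4) 2 'cb'
  15: (4,18) 2 'cb'
  16: (18,6) 3 'cbd'
  17: (6,23) 0 ''
  18: (23,20) 1 'd'
  19: (20,8) 1 'd'
  20: (8,13) 1 'd'
  21: (13,3) 3 'dcb'
  22: (3,17) 3 'dcb'
  23: (17,22) 1 'd'

n(n+1)/2 = 24·25/2 = 300
Σ LCP = 0 + 2 + 1 + 1 + 2 + 0 + 1 + 1 + 1 + 2 + 2 + 4 + 0 + 1 + 2 + 2 + 3 + 0 + 1 + 1 + 1 + 3 + 3 + 1 = 35
distinct = 300 − 35 = 265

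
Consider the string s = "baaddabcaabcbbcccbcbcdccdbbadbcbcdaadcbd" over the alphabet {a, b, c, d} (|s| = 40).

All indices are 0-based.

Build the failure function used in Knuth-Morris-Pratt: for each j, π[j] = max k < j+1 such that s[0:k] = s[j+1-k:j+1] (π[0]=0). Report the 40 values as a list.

π[0] = 0
j=1 s[j]='a': π[1]=0 (border '')
j=2 s[j]='a': π[2]=0 (border '')
j=3 s[j]='d': π[3]=0 (border '')
j=4 s[j]='d': π[4]=0 (border '')
j=5 s[j]='a': π[5]=0 (border '')
j=6 s[j]='b': π[6]=1 (border 'b')
j=7 s[j]='c': k: 1→0; π[7]=0 (border '')
j=8 s[j]='a': π[8]=0 (border '')
j=9 s[j]='a': π[9]=0 (border '')
j=10 s[j]='b': π[10]=1 (border 'b')
j=11 s[j]='c': k: 1→0; π[11]=0 (border '')
j=12 s[j]='b': π[12]=1 (border 'b')
j=13 s[j]='b': k: 1→0; π[13]=1 (border 'b')
j=14 s[j]='c': k: 1→0; π[14]=0 (border '')
j=15 s[j]='c': π[15]=0 (border '')
j=16 s[j]='c': π[16]=0 (border '')
j=17 s[j]='b': π[17]=1 (border 'b')
j=18 s[j]='c': k: 1→0; π[18]=0 (border '')
j=19 s[j]='b': π[19]=1 (border 'b')
j=20 s[j]='c': k: 1→0; π[20]=0 (border '')
j=21 s[j]='d': π[21]=0 (border '')
j=22 s[j]='c': π[22]=0 (border '')
j=23 s[j]='c': π[23]=0 (border '')
j=24 s[j]='d': π[24]=0 (border '')
j=25 s[j]='b': π[25]=1 (border 'b')
j=26 s[j]='b': k: 1→0; π[26]=1 (border 'b')
j=27 s[j]='a': π[27]=2 (border 'ba')
j=28 s[j]='d': k: 2→0; π[28]=0 (border '')
j=29 s[j]='b': π[29]=1 (border 'b')
j=30 s[j]='c': k: 1→0; π[30]=0 (border '')
j=31 s[j]='b': π[31]=1 (border 'b')
j=32 s[j]='c': k: 1→0; π[32]=0 (border '')
j=33 s[j]='d': π[33]=0 (border '')
j=34 s[j]='a': π[34]=0 (border '')
j=35 s[j]='a': π[35]=0 (border '')
j=36 s[j]='d': π[36]=0 (border '')
j=37 s[j]='c': π[37]=0 (border '')
j=38 s[j]='b': π[38]=1 (border 'b')
j=39 s[j]='d': k: 1→0; π[39]=0 (border '')

[0, 0, 0, 0, 0, 0, 1, 0, 0, 0, 1, 0, 1, 1, 0, 0, 0, 1, 0, 1, 0, 0, 0, 0, 0, 1, 1, 2, 0, 1, 0, 1, 0, 0, 0, 0, 0, 0, 1, 0]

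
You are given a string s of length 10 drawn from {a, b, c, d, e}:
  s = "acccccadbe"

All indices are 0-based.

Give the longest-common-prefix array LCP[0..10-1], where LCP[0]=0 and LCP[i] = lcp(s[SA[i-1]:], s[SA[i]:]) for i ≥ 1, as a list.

[0, 1, 0, 0, 1, 2, 3, 4, 0, 0]

rank→(start, suffix):
  0 → (0, 'acccccadbe')
  1 → (6, 'adbe')
  2 → (8, 'be')
  3 → (5, 'cadbe')
  4 → (4, 'ccadbe')
  5 → (3, 'cccadbe')
  6 → (2, 'ccccadbe')
  7 → (1, 'cccccadbe')
  8 → (7, 'dbe')
  9 → (9, 'e')

SA = [0, 6, 8, 5, 4, 3, 2, 1, 7, 9]
i: (SA[i-1],SA[i]) lcp shared
  1: (0,6) 1 'a'
  2: (6,8) 0 ''
  3: (8,5) 0 ''
  4: (5,4) 1 'c'
  5: (4,3) 2 'cc'
  6: (3,2) 3 'ccc'
  7: (2,1) 4 'cccc'
  8: (1,7) 0 ''
  9: (7,9) 0 ''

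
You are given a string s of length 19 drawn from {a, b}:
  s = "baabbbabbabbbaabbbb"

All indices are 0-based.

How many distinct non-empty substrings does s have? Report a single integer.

136

rank→(start, suffix):
  0 → (1, 'aabbbabbabbbaabbbb')
  1 → (13, 'aabbbb')
  2 → (6, 'abbabbbaabbbb')
  3 → (9, 'abbbaabbbb')
  4 → (2, 'abbbabbabbbaabbbb')
  5 → (14, 'abbbb')
  6 → (18, 'b')
  7 → (0, 'baabbbabbabbbaabbbb')
  8 → (12, 'baabbbb')
  9 → (5, 'babbabbbaabbbb')
  10 → (8, 'babbbaabbbb')
  11 → (17, 'bb')
  12 → (11, 'bbaabbbb')
  13 → (4, 'bbabbabbbaabbbb')
  14 → (7, 'bbabbbaabbbb')
  15 → (16, 'bbb')
  16 → (10, 'bbbaabbbb')
  17 → (3, 'bbbabbabbbaabbbb')
  18 → (15, 'bbbb')

SA = [1, 13, 6, 9, 2, 14, 18, 0, 12, 5, 8, 17, 11, 4, 7, 16, 10, 3, 15]
rank  pair      lcp
   1  s[1:],s[13:]  5  'aabbb'
   2  s[13:],s[6:]  1  'a'
   3  s[6:],s[9:]  3  'abb'
   4  s[9:],s[2:]  5  'abbba'
   5  s[2:],s[14:]  4  'abbb'
   6  s[14:],s[18:]  0  ''
   7  s[18:],s[0:]  1  'b'
   8  s[0:],s[12:]  6  'baabbb'
   9  s[12:],s[5:]  2  'ba'
  10  s[5:],s[8:]  4  'babb'
  11  s[8:],s[17:]  1  'b'
  12  s[17:],s[11:]  2  'bb'
  13  s[11:],s[4:]  3  'bba'
  14  s[4:],s[7:]  5  'bbabb'
  15  s[7:],s[16:]  2  'bb'
  16  s[16:],s[10:]  3  'bbb'
  17  s[10:],s[3:]  4  'bbba'
  18  s[3:],s[15:]  3  'bbb'

n(n+1)/2 = 19·20/2 = 190
Σ LCP = 0 + 5 + 1 + 3 + 5 + 4 + 0 + 1 + 6 + 2 + 4 + 1 + 2 + 3 + 5 + 2 + 3 + 4 + 3 = 54
distinct = 190 − 54 = 136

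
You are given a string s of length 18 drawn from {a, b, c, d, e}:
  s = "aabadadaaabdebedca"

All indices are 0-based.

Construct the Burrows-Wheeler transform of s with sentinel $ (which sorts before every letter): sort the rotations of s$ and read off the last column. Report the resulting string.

acd$aaadbaaedaaebdb

rank  rotation             last
    0  $aabadadaaabdebedca  a
    1  a$aabadadaaabdebedc  c
    2  aaabdebedca$aabadad  d
    3  aabadadaaabdebedca$  $
    4  aabdebedca$aabadada  a
    5  abadadaaabdebedca$a  a
    6  abdebedca$aabadadaa  a
    7  adaaabdebedca$aabad  d
    8  adadaaabdebedca$aab  b
    9  badadaaabdebedca$aa  a
   10  bdebedca$aabadadaaa  a
   11  bedca$aabadadaaabde  e
   12  ca$aabadadaaabdebed  d
   13  daaabdebedca$aabada  a
   14  dadaaabdebedca$aaba  a
   15  dca$aabadadaaabdebe  e
   16  debedca$aabadadaaab  b
   17  ebedca$aabadadaaabd  d
   18  edca$aabadadaaabdeb  b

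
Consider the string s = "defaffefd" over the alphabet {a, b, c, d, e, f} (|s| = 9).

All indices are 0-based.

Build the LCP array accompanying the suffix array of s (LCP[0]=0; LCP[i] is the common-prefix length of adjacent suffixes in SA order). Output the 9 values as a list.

[0, 0, 1, 0, 2, 0, 1, 1, 1]

sorted suffixes:
  #0 SA[0]=3  'affefd'
  #1 SA[1]=8  'd'
  #2 SA[2]=0  'defaffefd'
  #3 SA[3]=1  'efaffefd'
  #4 SA[4]=6  'efd'
  #5 SA[5]=2  'faffefd'
  #6 SA[6]=7  'fd'
  #7 SA[7]=5  'fefd'
  #8 SA[8]=4  'ffefd'

SA = [3, 8, 0, 1, 6, 2, 7, 5, 4]
i: (SA[i-1],SA[i]) lcp shared
  1: (3,8) 0 ''
  2: (8,0) 1 'd'
  3: (0,1) 0 ''
  4: (1,6) 2 'ef'
  5: (6,2) 0 ''
  6: (2,7) 1 'f'
  7: (7,5) 1 'f'
  8: (5,4) 1 'f'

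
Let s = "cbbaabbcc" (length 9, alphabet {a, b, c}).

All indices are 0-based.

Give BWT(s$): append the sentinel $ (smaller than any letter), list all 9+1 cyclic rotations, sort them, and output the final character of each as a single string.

cbabcabc$b

rank  rotation    last
    0  $cbbaabbcc  c
    1  aabbcc$cbb  b
    2  abbcc$cbba  a
    3  baabbcc$cb  b
    4  bbaabbcc$c  c
    5  bbcc$cbbaa  a
    6  bcc$cbbaab  b
    7  c$cbbaabbc  c
    8  cbbaabbcc$  $
    9  cc$cbbaabb  b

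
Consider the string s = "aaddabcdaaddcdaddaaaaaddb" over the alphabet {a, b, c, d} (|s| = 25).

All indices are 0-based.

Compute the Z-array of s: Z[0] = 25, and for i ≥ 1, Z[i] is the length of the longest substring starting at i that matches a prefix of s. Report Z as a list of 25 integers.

[25, 1, 0, 0, 1, 0, 0, 0, 4, 1, 0, 0, 0, 0, 1, 0, 0, 2, 2, 2, 4, 1, 0, 0, 0]

Z[0]=25
i=1: outside box; Z[1]=1 scan→box=[1,2)
i=2: outside box; Z[2]=0
i=3: outside box; Z[3]=0
i=4: outside box; Z[4]=1 scan→box=[4,5)
i=5: outside box; Z[5]=0
i=6: outside box; Z[6]=0
i=7: outside box; Z[7]=0
i=8: outside box; Z[8]=4 scan→box=[8,12)
i=9: min(r-i=3, Z[1]=1)=1; Z[9]=1
i=10: min(r-i=2, Z[2]=0)=0; Z[10]=0
i=11: min(r-i=1, Z[3]=0)=0; Z[11]=0
i=12: outside box; Z[12]=0
i=13: outside box; Z[13]=0
i=14: outside box; Z[14]=1 scan→box=[14,15)
i=15: outside box; Z[15]=0
i=16: outside box; Z[16]=0
i=17: outside box; Z[17]=2 scan→box=[17,19)
i=18: min(r-i=1, Z[1]=1)=1; Z[18]=2 scan→box=[18,20)
i=19: min(r-i=1, Z[1]=1)=1; Z[19]=2 scan→box=[19,21)
i=20: min(r-i=1, Z[1]=1)=1; Z[20]=4 scan→box=[20,24)
i=21: min(r-i=3, Z[1]=1)=1; Z[21]=1
i=22: min(r-i=2, Z[2]=0)=0; Z[22]=0
i=23: min(r-i=1, Z[3]=0)=0; Z[23]=0
i=24: outside box; Z[24]=0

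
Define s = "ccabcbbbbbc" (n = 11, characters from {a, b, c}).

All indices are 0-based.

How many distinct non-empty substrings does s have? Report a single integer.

51

rank | idx | suffix
   0 |   2 | abcbbbbbc
   1 |   5 | bbbbbc
   2 |   6 | bbbbc
   3 |   7 | bbbc
   4 |   8 | bbc
   5 |   9 | bc
   6 |   3 | bcbbbbbc
   7 |  10 | c
   8 |   1 | cabcbbbbbc
   9 |   4 | cbbbbbc
  10 |   0 | ccabcbbbbbc

SA = [2, 5, 6, 7, 8, 9, 3, 10, 1, 4, 0]
i: (SA[i-1],SA[i]) lcp shared
  1: (2,5) 0 ''
  2: (5,6) 4 'bbbb'
  3: (6,7) 3 'bbb'
  4: (7,8) 2 'bb'
  5: (8,9) 1 'b'
  6: (9,3) 2 'bc'
  7: (3,10) 0 ''
  8: (10,1) 1 'c'
  9: (1,4) 1 'c'
  10: (4,0) 1 'c'

n(n+1)/2 = 11·12/2 = 66
Σ LCP = 0 + 0 + 4 + 3 + 2 + 1 + 2 + 0 + 1 + 1 + 1 = 15
distinct = 66 − 15 = 51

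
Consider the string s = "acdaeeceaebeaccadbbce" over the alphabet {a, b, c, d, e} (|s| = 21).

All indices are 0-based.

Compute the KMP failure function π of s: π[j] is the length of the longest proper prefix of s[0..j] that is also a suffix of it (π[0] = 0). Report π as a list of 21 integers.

π[0] = 0
j=1 s[j]='c': π[1]=0 (border '')
j=2 s[j]='d': π[2]=0 (border '')
j=3 s[j]='a': π[3]=1 (border 'a')
j=4 s[j]='e': k: 1→0; π[4]=0 (border '')
j=5 s[j]='e': π[5]=0 (border '')
j=6 s[j]='c': π[6]=0 (border '')
j=7 s[j]='e': π[7]=0 (border '')
j=8 s[j]='a': π[8]=1 (border 'a')
j=9 s[j]='e': k: 1→0; π[9]=0 (border '')
j=10 s[j]='b': π[10]=0 (border '')
j=11 s[j]='e': π[11]=0 (border '')
j=12 s[j]='a': π[12]=1 (border 'a')
j=13 s[j]='c': π[13]=2 (border 'ac')
j=14 s[j]='c': k: 2→0; π[14]=0 (border '')
j=15 s[j]='a': π[15]=1 (border 'a')
j=16 s[j]='d': k: 1→0; π[16]=0 (border '')
j=17 s[j]='b': π[17]=0 (border '')
j=18 s[j]='b': π[18]=0 (border '')
j=19 s[j]='c': π[19]=0 (border '')
j=20 s[j]='e': π[20]=0 (border '')

[0, 0, 0, 1, 0, 0, 0, 0, 1, 0, 0, 0, 1, 2, 0, 1, 0, 0, 0, 0, 0]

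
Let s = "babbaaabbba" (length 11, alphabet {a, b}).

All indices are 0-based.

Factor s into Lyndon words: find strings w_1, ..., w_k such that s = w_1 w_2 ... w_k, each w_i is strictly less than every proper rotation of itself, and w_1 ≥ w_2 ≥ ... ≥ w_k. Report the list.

emit factor 1: 'b' (i=0, period=1)
emit factor 2: 'abb' (i=1, period=3)
emit factor 3: 'aaabbb' (i=4, period=6)
emit factor 4: 'a' (i=10, period=1)

["b", "abb", "aaabbb", "a"]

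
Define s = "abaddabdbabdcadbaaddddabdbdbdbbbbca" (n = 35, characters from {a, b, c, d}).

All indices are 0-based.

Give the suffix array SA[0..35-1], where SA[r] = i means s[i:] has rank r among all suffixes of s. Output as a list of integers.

[34, 16, 0, 5, 22, 9, 13, 2, 17, 15, 8, 1, 29, 30, 31, 32, 6, 27, 25, 23, 10, 33, 12, 4, 21, 14, 7, 28, 26, 24, 11, 3, 20, 19, 18]

rank | idx | suffix
   0 |  34 | a
   1 |  16 | aaddddabdbdbdbbbbca
   2 |   0 | abaddabdbabdcadbaaddddabdbdbdbbbbca
   3 |   5 | abdbabdcadbaaddddabdbdbdbbbbca
   4 |  22 | abdbdbdbbbbca
   5 |   9 | abdcadbaaddddabdbdbdbbbbca
   6 |  13 | adbaaddddabdbdbdbbbbca
   7 |   2 | addabdbabdcadbaaddddabdbdbdbbbbca
   8 |  17 | addddabdbdbdbbbbca
   9 |  15 | baaddddabdbdbdbbbbca
  10 |   8 | babdcadbaaddddabdbdbdbbbbca
  11 |   1 | baddabdbabdcadbaaddddabdbdbdbbbbca
  12 |  29 | bbbbca
  13 |  30 | bbbca
  14 |  31 | bbca
  15 |  32 | bca
  16 |   6 | bdbabdcadbaaddddabdbdbdbbbbca
  17 |  27 | bdbbbbca
  18 |  25 | bdbdbbbbca
  19 |  23 | bdbdbdbbbbca
  20 |  10 | bdcadbaaddddabdbdbdbbbbca
  21 |  33 | ca
  22 |  12 | cadbaaddddabdbdbdbbbbca
  23 |   4 | dabdbabdcadbaaddddabdbdbdbbbbca
  24 |  21 | dabdbdbdbbbbca
  25 |  14 | dbaaddddabdbdbdbbbbca
  26 |   7 | dbabdcadbaaddddabdbdbdbbbbca
  27 |  28 | dbbbbca
  28 |  26 | dbdbbbbca
  29 |  24 | dbdbdbbbbca
  30 |  11 | dcadbaaddddabdbdbdbbbbca
  31 |   3 | ddabdbabdcadbaaddddabdbdbdbbbbca
  32 |  20 | ddabdbdbdbbbbca
  33 |  19 | dddabdbdbdbbbbca
  34 |  18 | ddddabdbdbdbbbbca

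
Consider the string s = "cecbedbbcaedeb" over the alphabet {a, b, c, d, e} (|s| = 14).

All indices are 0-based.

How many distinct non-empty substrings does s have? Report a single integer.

rank | idx | suffix
   0 |   9 | aedeb
   1 |  13 | b
   2 |   6 | bbcaedeb
   3 |   7 | bcaedeb
   4 |   3 | bedbbcaedeb
   5 |   8 | caedeb
   6 |   2 | cbedbbcaedeb
   7 |   0 | cecbedbbcaedeb
   8 |   5 | dbbcaedeb
   9 |  11 | deb
  10 |  12 | eb
  11 |   1 | ecbedbbcaedeb
  12 |   4 | edbbcaedeb
  13 |  10 | edeb

SA = [9, 13, 6, 7, 3, 8, 2, 0, 5, 11, 12, 1, 4, 10]
i: (SA[i-1],SA[i]) lcp shared
  1: (9,13) 0 ''
  2: (13,6) 1 'b'
  3: (6,7) 1 'b'
  4: (7,3) 1 'b'
  5: (3,8) 0 ''
  6: (8,2) 1 'c'
  7: (2,0) 1 'c'
  8: (0,5) 0 ''
  9: (5,11) 1 'd'
  10: (11,12) 0 ''
  11: (12,1) 1 'e'
  12: (1,4) 1 'e'
  13: (4,10) 2 'ed'

n(n+1)/2 = 14·15/2 = 105
Σ LCP = 0 + 0 + 1 + 1 + 1 + 0 + 1 + 1 + 0 + 1 + 0 + 1 + 1 + 2 = 10
distinct = 105 − 10 = 95

95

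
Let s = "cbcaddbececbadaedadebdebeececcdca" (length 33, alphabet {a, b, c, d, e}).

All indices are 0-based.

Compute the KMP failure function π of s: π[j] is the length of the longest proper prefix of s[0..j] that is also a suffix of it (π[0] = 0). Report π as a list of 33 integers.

π[0] = 0
j=1 s[j]='b': π[1]=0 (border '')
j=2 s[j]='c': π[2]=1 (border 'c')
j=3 s[j]='a': k: 1→0; π[3]=0 (border '')
j=4 s[j]='d': π[4]=0 (border '')
j=5 s[j]='d': π[5]=0 (border '')
j=6 s[j]='b': π[6]=0 (border '')
j=7 s[j]='e': π[7]=0 (border '')
j=8 s[j]='c': π[8]=1 (border 'c')
j=9 s[j]='e': k: 1→0; π[9]=0 (border '')
j=10 s[j]='c': π[10]=1 (border 'c')
j=11 s[j]='b': π[11]=2 (border 'cb')
j=12 s[j]='a': k: 2→0; π[12]=0 (border '')
j=13 s[j]='d': π[13]=0 (border '')
j=14 s[j]='a': π[14]=0 (border '')
j=15 s[j]='e': π[15]=0 (border '')
j=16 s[j]='d': π[16]=0 (border '')
j=17 s[j]='a': π[17]=0 (border '')
j=18 s[j]='d': π[18]=0 (border '')
j=19 s[j]='e': π[19]=0 (border '')
j=20 s[j]='b': π[20]=0 (border '')
j=21 s[j]='d': π[21]=0 (border '')
j=22 s[j]='e': π[22]=0 (border '')
j=23 s[j]='b': π[23]=0 (border '')
j=24 s[j]='e': π[24]=0 (border '')
j=25 s[j]='e': π[25]=0 (border '')
j=26 s[j]='c': π[26]=1 (border 'c')
j=27 s[j]='e': k: 1→0; π[27]=0 (border '')
j=28 s[j]='c': π[28]=1 (border 'c')
j=29 s[j]='c': k: 1→0; π[29]=1 (border 'c')
j=30 s[j]='d': k: 1→0; π[30]=0 (border '')
j=31 s[j]='c': π[31]=1 (border 'c')
j=32 s[j]='a': k: 1→0; π[32]=0 (border '')

[0, 0, 1, 0, 0, 0, 0, 0, 1, 0, 1, 2, 0, 0, 0, 0, 0, 0, 0, 0, 0, 0, 0, 0, 0, 0, 1, 0, 1, 1, 0, 1, 0]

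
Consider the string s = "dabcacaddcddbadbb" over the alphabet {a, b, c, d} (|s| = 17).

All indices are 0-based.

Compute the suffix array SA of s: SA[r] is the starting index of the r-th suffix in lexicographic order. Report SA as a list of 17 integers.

rank→(start, suffix):
  0 → (1, 'abcacaddcddbadbb')
  1 → (4, 'acaddcddbadbb')
  2 → (13, 'adbb')
  3 → (6, 'addcddbadbb')
  4 → (16, 'b')
  5 → (12, 'badbb')
  6 → (15, 'bb')
  7 → (2, 'bcacaddcddbadbb')
  8 → (3, 'cacaddcddbadbb')
  9 → (5, 'caddcddbadbb')
  10 → (9, 'cddbadbb')
  11 → (0, 'dabcacaddcddbadbb')
  12 → (11, 'dbadbb')
  13 → (14, 'dbb')
  14 → (8, 'dcddbadbb')
  15 → (10, 'ddbadbb')
  16 → (7, 'ddcddbadbb')

[1, 4, 13, 6, 16, 12, 15, 2, 3, 5, 9, 0, 11, 14, 8, 10, 7]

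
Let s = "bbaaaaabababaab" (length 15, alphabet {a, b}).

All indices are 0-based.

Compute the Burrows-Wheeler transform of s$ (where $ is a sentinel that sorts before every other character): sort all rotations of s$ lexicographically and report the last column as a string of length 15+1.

rank  rotation          last
    0  $bbaaaaabababaab  b
    1  aaaaabababaab$bb  b
    2  aaaabababaab$bba  a
    3  aaabababaab$bbaa  a
    4  aab$bbaaaaababab  b
    5  aabababaab$bbaaa  a
    6  ab$bbaaaaabababa  a
    7  abaab$bbaaaaabab  b
    8  ababaab$bbaaaaab  b
    9  abababaab$bbaaaa  a
   10  b$bbaaaaabababaa  a
   11  baaaaabababaab$b  b
   12  baab$bbaaaaababa  a
   13  babaab$bbaaaaaba  a
   14  bababaab$bbaaaaa  a
   15  bbaaaaabababaab$  $

bbaabaabbaabaaa$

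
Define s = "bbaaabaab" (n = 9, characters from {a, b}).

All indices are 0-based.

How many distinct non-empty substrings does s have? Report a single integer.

32

sorted suffixes:
  #0 SA[0]=2  'aaabaab'
  #1 SA[1]=6  'aab'
  #2 SA[2]=3  'aabaab'
  #3 SA[3]=7  'ab'
  #4 SA[4]=4  'abaab'
  #5 SA[5]=8  'b'
  #6 SA[6]=1  'baaabaab'
  #7 SA[7]=5  'baab'
  #8 SA[8]=0  'bbaaabaab'

SA = [2, 6, 3, 7, 4, 8, 1, 5, 0]
i: (SA[i-1],SA[i]) lcp shared
  1: (2,6) 2 'aa'
  2: (6,3) 3 'aab'
  3: (3,7) 1 'a'
  4: (7,4) 2 'ab'
  5: (4,8) 0 ''
  6: (8,1) 1 'b'
  7: (1,5) 3 'baa'
  8: (5,0) 1 'b'

n(n+1)/2 = 9·10/2 = 45
Σ LCP = 0 + 2 + 3 + 1 + 2 + 0 + 1 + 3 + 1 = 13
distinct = 45 − 13 = 32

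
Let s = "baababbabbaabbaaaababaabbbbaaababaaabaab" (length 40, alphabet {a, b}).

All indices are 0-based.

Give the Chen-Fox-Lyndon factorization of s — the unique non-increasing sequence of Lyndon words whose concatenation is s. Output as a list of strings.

emit factor 1: 'b' (i=0, period=1)
emit factor 2: 'aababbabbaabb' (i=1, period=13)
emit factor 3: 'aaaababaabbbbaaababaaabaab' (i=14, period=26)

["b", "aababbabbaabb", "aaaababaabbbbaaababaaabaab"]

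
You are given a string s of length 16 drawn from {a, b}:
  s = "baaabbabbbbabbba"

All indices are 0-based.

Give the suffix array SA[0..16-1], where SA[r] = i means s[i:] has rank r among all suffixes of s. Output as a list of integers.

[15, 1, 2, 3, 11, 6, 14, 0, 10, 5, 13, 9, 4, 12, 8, 7]

rank | idx | suffix
   0 |  15 | a
   1 |   1 | aaabbabbbbabbba
   2 |   2 | aabbabbbbabbba
   3 |   3 | abbabbbbabbba
   4 |  11 | abbba
   5 |   6 | abbbbabbba
   6 |  14 | ba
   7 |   0 | baaabbabbbbabbba
   8 |  10 | babbba
   9 |   5 | babbbbabbba
  10 |  13 | bba
  11 |   9 | bbabbba
  12 |   4 | bbabbbbabbba
  13 |  12 | bbba
  14 |   8 | bbbabbba
  15 |   7 | bbbbabbba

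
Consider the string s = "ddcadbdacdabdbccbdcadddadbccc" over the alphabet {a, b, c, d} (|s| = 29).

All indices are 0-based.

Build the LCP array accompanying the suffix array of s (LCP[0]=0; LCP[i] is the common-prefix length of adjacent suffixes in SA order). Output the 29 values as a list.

[0, 1, 1, 3, 2, 0, 3, 1, 2, 2, 0, 1, 3, 1, 1, 2, 2, 1, 0, 2, 2, 1, 4, 2, 1, 4, 1, 2, 2]

sorted suffixes:
  #0 SA[0]=10  'abdbccbdcadddadbccc'
  #1 SA[1]=7  'acdabdbccbdcadddadbccc'
  #2 SA[2]=23  'adbccc'
  #3 SA[3]=3  'adbdacdabdbccbdcadddadbccc'
  #4 SA[4]=19  'adddadbccc'
  #5 SA[5]=13  'bccbdcadddadbccc'
  #6 SA[6]=25  'bccc'
  #7 SA[7]=5  'bdacdabdbccbdcadddadbccc'
  #8 SA[8]=11  'bdbccbdcadddadbccc'
  #9 SA[9]=16  'bdcadddadbccc'
  #10 SA[10]=28  'c'
  #11 SA[11]=2  'cadbdacdabdbccbdcadddadbccc'
  #12 SA[12]=18  'cadddadbccc'
  #13 SA[13]=15  'cbdcadddadbccc'
  #14 SA[14]=27  'cc'
  #15 SA[15]=14  'ccbdcadddadbccc'
  #16 SA[16]=26  'ccc'
  #17 SA[17]=8  'cdabdbccbdcadddadbccc'
  #18 SA[18]=9  'dabdbccbdcadddadbccc'
  #19 SA[19]=6  'dacdabdbccbdcadddadbccc'
  #20 SA[20]=22  'dadbccc'
  #21 SA[21]=12  'dbccbdcadddadbccc'
  #22 SA[22]=24  'dbccc'
  #23 SA[23]=4  'dbdacdabdbccbdcadddadbccc'
  #24 SA[24]=1  'dcadbdacdabdbccbdcadddadbccc'
  #25 SA[25]=17  'dcadddadbccc'
  #26 SA[26]=21  'ddadbccc'
  #27 SA[27]=0  'ddcadbdacdabdbccbdcadddadbccc'
  #28 SA[28]=20  'dddadbccc'

SA = [10, 7, 23, 3, 19, 13, 25, 5, 11, 16, 28, 2, 18, 15, 27, 14, 26, 8, 9, 6, 22, 12, 24, 4, 1, 17, 21, 0, 20]
i: (SA[i-1],SA[i]) lcp shared
  1: (10,7) 1 'a'
  2: (7,23) 1 'a'
  3: (23,3) 3 'adb'
  4: (3,19) 2 'ad'
  5: (19,13) 0 ''
  6: (13,25) 3 'bcc'
  7: (25,5) 1 'b'
  8: (5,11) 2 'bd'
  9: (11,16) 2 'bd'
  10: (16,28) 0 ''
  11: (28,2) 1 'c'
  12: (2,18) 3 'cad'
  13: (18,15) 1 'c'
  14: (15,27) 1 'c'
  15: (27,14) 2 'cc'
  16: (14,26) 2 'cc'
  17: (26,8) 1 'c'
  18: (8,9) 0 ''
  19: (9,6) 2 'da'
  20: (6,22) 2 'da'
  21: (22,12) 1 'd'
  22: (12,24) 4 'dbcc'
  23: (24,4) 2 'db'
  24: (4,1) 1 'd'
  25: (1,17) 4 'dcad'
  26: (17,21) 1 'd'
  27: (21,0) 2 'dd'
  28: (0,20) 2 'dd'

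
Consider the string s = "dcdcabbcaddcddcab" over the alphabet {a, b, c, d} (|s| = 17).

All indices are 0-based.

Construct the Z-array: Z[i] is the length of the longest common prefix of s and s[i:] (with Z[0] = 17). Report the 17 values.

Z[0]=17
i=1: i≥r, start 0; Z[1]=0
i=2: i≥r, start 0; Z[2]=2 scan→box=[2,4)
i=3: min(r-i=1, Z[1]=0)=0; Z[3]=0
i=4: i≥r, start 0; Z[4]=0
i=5: i≥r, start 0; Z[5]=0
i=6: i≥r, start 0; Z[6]=0
i=7: i≥r, start 0; Z[7]=0
i=8: i≥r, start 0; Z[8]=0
i=9: i≥r, start 0; Z[9]=1 scan→box=[9,10)
i=10: i≥r, start 0; Z[10]=3 scan→box=[10,13)
i=11: min(r-i=2, Z[1]=0)=0; Z[11]=0
i=12: min(r-i=1, Z[2]=2)=1; Z[12]=1
i=13: i≥r, start 0; Z[13]=2 scan→box=[13,15)
i=14: min(r-i=1, Z[1]=0)=0; Z[14]=0
i=15: i≥r, start 0; Z[15]=0
i=16: i≥r, start 0; Z[16]=0

[17, 0, 2, 0, 0, 0, 0, 0, 0, 1, 3, 0, 1, 2, 0, 0, 0]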